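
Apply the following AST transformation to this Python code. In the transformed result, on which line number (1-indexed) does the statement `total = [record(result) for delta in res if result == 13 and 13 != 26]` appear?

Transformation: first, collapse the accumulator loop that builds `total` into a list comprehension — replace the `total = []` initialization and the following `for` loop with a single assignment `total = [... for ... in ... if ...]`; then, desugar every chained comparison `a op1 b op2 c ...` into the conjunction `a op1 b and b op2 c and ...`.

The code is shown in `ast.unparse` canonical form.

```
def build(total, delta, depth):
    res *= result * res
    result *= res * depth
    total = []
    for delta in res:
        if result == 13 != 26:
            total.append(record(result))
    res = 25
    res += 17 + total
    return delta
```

Transformed code:
def build(total, delta, depth):
    res *= result * res
    result *= res * depth
    total = [record(result) for delta in res if result == 13 and 13 != 26]
    res = 25
    res += 17 + total
    return delta

4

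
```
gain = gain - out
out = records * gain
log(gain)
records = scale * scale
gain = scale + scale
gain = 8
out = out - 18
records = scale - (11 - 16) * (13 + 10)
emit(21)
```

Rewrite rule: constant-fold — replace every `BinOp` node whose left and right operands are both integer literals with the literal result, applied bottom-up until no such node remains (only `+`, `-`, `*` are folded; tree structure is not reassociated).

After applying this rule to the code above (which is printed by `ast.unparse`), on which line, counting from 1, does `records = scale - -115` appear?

8

Transformed code:
gain = gain - out
out = records * gain
log(gain)
records = scale * scale
gain = scale + scale
gain = 8
out = out - 18
records = scale - -115
emit(21)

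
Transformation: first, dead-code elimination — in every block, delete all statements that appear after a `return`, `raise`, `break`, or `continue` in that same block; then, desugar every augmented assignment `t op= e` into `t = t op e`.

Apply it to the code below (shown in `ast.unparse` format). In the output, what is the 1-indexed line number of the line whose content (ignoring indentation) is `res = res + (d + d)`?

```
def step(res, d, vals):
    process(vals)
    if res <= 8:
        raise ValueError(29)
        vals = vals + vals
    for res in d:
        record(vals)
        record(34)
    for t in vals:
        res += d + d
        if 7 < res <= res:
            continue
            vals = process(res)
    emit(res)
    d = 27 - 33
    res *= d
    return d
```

Transformed code:
def step(res, d, vals):
    process(vals)
    if res <= 8:
        raise ValueError(29)
    for res in d:
        record(vals)
        record(34)
    for t in vals:
        res = res + (d + d)
        if 7 < res <= res:
            continue
    emit(res)
    d = 27 - 33
    res = res * d
    return d

9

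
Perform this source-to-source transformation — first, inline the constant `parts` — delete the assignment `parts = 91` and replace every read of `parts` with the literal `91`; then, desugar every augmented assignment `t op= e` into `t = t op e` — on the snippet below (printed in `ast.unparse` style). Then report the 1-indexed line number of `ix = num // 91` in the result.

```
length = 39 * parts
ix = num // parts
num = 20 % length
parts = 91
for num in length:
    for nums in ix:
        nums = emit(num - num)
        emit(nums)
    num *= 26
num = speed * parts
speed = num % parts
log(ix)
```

Transformed code:
length = 39 * 91
ix = num // 91
num = 20 % length
for num in length:
    for nums in ix:
        nums = emit(num - num)
        emit(nums)
    num = num * 26
num = speed * 91
speed = num % 91
log(ix)

2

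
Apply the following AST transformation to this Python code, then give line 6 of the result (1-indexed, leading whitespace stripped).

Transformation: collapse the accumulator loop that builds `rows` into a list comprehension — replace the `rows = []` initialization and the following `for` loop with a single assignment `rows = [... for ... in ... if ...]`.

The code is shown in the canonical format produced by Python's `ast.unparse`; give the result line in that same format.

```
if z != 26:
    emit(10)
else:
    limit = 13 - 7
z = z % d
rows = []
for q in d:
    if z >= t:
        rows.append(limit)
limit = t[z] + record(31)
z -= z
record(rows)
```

Transformed code:
if z != 26:
    emit(10)
else:
    limit = 13 - 7
z = z % d
rows = [limit for q in d if z >= t]
limit = t[z] + record(31)
z -= z
record(rows)

rows = [limit for q in d if z >= t]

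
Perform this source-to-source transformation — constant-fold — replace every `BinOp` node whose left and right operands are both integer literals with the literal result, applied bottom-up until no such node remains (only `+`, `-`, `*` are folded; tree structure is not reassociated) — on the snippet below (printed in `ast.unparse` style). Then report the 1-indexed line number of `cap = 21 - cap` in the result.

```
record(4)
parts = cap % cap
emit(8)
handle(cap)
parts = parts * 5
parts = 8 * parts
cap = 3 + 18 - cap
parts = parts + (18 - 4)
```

7

Transformed code:
record(4)
parts = cap % cap
emit(8)
handle(cap)
parts = parts * 5
parts = 8 * parts
cap = 21 - cap
parts = parts + 14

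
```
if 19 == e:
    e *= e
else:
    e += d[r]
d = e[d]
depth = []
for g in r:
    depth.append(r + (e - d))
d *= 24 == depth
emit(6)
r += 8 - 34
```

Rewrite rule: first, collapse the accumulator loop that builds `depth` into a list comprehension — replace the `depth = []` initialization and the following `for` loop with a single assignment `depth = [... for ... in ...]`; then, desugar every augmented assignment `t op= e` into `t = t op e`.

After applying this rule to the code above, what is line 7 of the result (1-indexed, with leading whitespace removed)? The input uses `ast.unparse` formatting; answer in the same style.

Transformed code:
if 19 == e:
    e = e * e
else:
    e = e + d[r]
d = e[d]
depth = [r + (e - d) for g in r]
d = d * (24 == depth)
emit(6)
r = r + (8 - 34)

d = d * (24 == depth)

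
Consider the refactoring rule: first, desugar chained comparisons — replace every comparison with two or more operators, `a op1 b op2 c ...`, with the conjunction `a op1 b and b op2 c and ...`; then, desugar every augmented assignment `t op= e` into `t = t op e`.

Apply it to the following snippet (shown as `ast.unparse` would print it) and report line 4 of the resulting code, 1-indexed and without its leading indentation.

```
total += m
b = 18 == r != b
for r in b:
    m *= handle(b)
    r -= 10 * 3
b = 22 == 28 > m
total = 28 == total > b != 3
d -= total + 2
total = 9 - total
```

m = m * handle(b)

Transformed code:
total = total + m
b = 18 == r and r != b
for r in b:
    m = m * handle(b)
    r = r - 10 * 3
b = 22 == 28 and 28 > m
total = 28 == total and total > b and (b != 3)
d = d - (total + 2)
total = 9 - total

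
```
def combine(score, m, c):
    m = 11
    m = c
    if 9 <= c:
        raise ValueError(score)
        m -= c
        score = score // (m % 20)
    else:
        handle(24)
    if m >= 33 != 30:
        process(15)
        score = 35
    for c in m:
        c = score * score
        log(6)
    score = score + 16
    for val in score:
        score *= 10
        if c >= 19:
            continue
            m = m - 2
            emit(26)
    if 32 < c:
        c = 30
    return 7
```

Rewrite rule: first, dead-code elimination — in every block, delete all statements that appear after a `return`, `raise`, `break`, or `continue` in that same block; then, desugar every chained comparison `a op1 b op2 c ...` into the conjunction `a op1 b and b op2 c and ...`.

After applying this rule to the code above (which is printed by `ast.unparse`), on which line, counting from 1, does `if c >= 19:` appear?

Transformed code:
def combine(score, m, c):
    m = 11
    m = c
    if 9 <= c:
        raise ValueError(score)
    else:
        handle(24)
    if m >= 33 and 33 != 30:
        process(15)
        score = 35
    for c in m:
        c = score * score
        log(6)
    score = score + 16
    for val in score:
        score *= 10
        if c >= 19:
            continue
    if 32 < c:
        c = 30
    return 7

17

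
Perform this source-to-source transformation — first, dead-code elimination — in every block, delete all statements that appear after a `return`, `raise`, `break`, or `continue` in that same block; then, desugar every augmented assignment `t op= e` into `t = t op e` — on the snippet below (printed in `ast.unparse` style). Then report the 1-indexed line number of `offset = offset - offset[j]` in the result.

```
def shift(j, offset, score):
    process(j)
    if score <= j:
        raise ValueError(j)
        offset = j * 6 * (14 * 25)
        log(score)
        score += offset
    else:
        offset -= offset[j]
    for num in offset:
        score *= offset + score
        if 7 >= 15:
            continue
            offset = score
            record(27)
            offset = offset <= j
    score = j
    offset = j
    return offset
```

Transformed code:
def shift(j, offset, score):
    process(j)
    if score <= j:
        raise ValueError(j)
    else:
        offset = offset - offset[j]
    for num in offset:
        score = score * (offset + score)
        if 7 >= 15:
            continue
    score = j
    offset = j
    return offset

6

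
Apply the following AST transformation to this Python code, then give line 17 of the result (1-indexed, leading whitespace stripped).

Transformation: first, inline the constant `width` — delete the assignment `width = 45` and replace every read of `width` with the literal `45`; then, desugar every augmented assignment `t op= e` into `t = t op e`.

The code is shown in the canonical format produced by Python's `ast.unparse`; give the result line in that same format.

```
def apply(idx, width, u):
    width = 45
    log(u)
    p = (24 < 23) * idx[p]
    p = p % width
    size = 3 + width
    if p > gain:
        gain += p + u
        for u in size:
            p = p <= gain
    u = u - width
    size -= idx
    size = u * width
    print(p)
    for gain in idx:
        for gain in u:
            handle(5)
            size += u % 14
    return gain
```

size = size + u % 14

Transformed code:
def apply(idx, width, u):
    log(u)
    p = (24 < 23) * idx[p]
    p = p % 45
    size = 3 + 45
    if p > gain:
        gain = gain + (p + u)
        for u in size:
            p = p <= gain
    u = u - 45
    size = size - idx
    size = u * 45
    print(p)
    for gain in idx:
        for gain in u:
            handle(5)
            size = size + u % 14
    return gain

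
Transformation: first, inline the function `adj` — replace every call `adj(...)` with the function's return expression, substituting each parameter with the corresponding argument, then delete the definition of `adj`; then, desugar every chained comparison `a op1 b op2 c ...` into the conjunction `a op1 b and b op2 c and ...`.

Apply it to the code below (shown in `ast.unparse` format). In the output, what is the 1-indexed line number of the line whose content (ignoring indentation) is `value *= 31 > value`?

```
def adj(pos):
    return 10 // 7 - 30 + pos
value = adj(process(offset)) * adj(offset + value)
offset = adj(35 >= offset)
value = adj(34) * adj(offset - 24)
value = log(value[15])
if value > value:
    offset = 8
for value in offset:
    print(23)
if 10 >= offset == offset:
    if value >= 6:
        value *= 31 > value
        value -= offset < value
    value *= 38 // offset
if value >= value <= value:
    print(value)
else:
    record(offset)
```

Transformed code:
value = (10 // 7 - 30 + process(offset)) * (10 // 7 - 30 + (offset + value))
offset = 10 // 7 - 30 + (35 >= offset)
value = (10 // 7 - 30 + 34) * (10 // 7 - 30 + (offset - 24))
value = log(value[15])
if value > value:
    offset = 8
for value in offset:
    print(23)
if 10 >= offset and offset == offset:
    if value >= 6:
        value *= 31 > value
        value -= offset < value
    value *= 38 // offset
if value >= value and value <= value:
    print(value)
else:
    record(offset)

11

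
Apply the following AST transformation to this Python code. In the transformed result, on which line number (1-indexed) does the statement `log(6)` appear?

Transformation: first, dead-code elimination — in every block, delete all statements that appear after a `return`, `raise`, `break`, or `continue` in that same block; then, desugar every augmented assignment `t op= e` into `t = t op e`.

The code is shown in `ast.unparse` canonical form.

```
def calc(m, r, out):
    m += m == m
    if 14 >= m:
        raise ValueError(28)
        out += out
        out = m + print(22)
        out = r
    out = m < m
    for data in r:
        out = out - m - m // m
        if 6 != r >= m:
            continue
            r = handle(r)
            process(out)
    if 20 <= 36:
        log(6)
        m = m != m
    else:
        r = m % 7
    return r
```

11

Transformed code:
def calc(m, r, out):
    m = m + (m == m)
    if 14 >= m:
        raise ValueError(28)
    out = m < m
    for data in r:
        out = out - m - m // m
        if 6 != r >= m:
            continue
    if 20 <= 36:
        log(6)
        m = m != m
    else:
        r = m % 7
    return r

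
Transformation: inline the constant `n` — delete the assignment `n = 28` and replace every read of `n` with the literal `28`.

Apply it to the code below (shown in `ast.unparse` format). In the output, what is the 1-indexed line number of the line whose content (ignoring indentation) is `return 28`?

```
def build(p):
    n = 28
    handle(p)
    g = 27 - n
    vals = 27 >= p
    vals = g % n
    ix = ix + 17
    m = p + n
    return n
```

Transformed code:
def build(p):
    handle(p)
    g = 27 - 28
    vals = 27 >= p
    vals = g % 28
    ix = ix + 17
    m = p + 28
    return 28

8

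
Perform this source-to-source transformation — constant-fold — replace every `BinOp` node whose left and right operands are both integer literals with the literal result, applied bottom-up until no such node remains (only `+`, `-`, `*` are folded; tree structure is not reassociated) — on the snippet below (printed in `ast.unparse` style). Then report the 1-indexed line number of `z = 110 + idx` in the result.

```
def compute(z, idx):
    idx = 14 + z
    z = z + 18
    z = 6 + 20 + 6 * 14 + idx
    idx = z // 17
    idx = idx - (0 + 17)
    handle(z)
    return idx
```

Transformed code:
def compute(z, idx):
    idx = 14 + z
    z = z + 18
    z = 110 + idx
    idx = z // 17
    idx = idx - 17
    handle(z)
    return idx

4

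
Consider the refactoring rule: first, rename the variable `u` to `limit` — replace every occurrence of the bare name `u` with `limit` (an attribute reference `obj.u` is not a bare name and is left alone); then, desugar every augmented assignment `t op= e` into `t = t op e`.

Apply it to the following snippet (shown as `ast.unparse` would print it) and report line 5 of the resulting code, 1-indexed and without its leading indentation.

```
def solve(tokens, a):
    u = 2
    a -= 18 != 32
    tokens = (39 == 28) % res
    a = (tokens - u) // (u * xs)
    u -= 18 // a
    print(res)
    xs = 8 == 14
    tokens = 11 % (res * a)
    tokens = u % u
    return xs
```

a = (tokens - limit) // (limit * xs)

Transformed code:
def solve(tokens, a):
    limit = 2
    a = a - (18 != 32)
    tokens = (39 == 28) % res
    a = (tokens - limit) // (limit * xs)
    limit = limit - 18 // a
    print(res)
    xs = 8 == 14
    tokens = 11 % (res * a)
    tokens = limit % limit
    return xs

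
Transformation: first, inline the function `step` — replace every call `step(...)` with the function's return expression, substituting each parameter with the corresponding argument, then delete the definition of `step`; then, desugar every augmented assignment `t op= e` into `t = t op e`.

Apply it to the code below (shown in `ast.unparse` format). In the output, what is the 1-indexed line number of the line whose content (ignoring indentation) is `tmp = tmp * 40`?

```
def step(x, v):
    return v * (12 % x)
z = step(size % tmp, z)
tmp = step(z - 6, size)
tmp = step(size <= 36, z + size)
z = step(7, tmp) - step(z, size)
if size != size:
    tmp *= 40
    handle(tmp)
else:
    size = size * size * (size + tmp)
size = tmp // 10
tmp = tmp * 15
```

Transformed code:
z = z * (12 % (size % tmp))
tmp = size * (12 % (z - 6))
tmp = (z + size) * (12 % (size <= 36))
z = tmp * (12 % 7) - size * (12 % z)
if size != size:
    tmp = tmp * 40
    handle(tmp)
else:
    size = size * size * (size + tmp)
size = tmp // 10
tmp = tmp * 15

6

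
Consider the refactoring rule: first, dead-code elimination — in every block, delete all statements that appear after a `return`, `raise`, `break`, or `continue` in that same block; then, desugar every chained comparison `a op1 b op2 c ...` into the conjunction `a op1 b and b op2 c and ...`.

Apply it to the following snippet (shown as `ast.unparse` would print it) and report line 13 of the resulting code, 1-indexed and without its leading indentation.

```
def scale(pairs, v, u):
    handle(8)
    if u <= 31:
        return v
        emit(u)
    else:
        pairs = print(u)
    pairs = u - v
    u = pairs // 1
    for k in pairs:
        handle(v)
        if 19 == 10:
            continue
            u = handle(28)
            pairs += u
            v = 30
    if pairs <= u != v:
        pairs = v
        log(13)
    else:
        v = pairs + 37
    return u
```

if pairs <= u and u != v:

Transformed code:
def scale(pairs, v, u):
    handle(8)
    if u <= 31:
        return v
    else:
        pairs = print(u)
    pairs = u - v
    u = pairs // 1
    for k in pairs:
        handle(v)
        if 19 == 10:
            continue
    if pairs <= u and u != v:
        pairs = v
        log(13)
    else:
        v = pairs + 37
    return u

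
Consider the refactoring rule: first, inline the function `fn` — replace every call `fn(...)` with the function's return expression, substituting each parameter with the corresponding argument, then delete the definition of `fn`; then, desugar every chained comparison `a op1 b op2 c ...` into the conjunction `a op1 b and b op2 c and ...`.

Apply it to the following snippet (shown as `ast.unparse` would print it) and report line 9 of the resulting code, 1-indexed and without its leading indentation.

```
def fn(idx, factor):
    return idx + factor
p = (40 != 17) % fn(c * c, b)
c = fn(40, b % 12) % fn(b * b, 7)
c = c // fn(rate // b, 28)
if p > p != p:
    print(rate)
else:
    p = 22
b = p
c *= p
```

c *= p

Transformed code:
p = (40 != 17) % (c * c + b)
c = (40 + b % 12) % (b * b + 7)
c = c // (rate // b + 28)
if p > p and p != p:
    print(rate)
else:
    p = 22
b = p
c *= p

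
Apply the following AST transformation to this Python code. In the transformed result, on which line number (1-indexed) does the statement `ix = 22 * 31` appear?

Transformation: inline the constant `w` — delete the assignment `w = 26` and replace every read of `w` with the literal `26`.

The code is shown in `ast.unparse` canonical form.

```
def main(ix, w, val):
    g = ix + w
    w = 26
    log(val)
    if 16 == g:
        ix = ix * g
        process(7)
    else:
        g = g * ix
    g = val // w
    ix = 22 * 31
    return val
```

Transformed code:
def main(ix, w, val):
    g = ix + 26
    log(val)
    if 16 == g:
        ix = ix * g
        process(7)
    else:
        g = g * ix
    g = val // 26
    ix = 22 * 31
    return val

10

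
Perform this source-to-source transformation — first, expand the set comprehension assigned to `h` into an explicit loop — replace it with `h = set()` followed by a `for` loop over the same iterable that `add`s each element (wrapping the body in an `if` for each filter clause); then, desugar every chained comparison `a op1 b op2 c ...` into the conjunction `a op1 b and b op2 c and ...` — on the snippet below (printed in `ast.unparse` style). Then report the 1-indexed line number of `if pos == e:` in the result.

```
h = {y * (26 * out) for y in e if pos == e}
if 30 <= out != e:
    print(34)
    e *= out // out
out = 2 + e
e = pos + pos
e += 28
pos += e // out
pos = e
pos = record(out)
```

Transformed code:
h = set()
for y in e:
    if pos == e:
        h.add(y * (26 * out))
if 30 <= out and out != e:
    print(34)
    e *= out // out
out = 2 + e
e = pos + pos
e += 28
pos += e // out
pos = e
pos = record(out)

3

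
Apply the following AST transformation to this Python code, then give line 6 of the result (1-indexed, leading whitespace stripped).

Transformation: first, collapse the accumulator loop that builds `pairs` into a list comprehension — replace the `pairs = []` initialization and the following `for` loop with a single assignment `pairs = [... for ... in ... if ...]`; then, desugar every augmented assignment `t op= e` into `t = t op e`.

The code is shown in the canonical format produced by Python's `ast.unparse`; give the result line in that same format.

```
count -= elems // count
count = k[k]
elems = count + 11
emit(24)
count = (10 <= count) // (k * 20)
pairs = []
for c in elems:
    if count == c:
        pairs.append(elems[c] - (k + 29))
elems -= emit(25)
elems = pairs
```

pairs = [elems[c] - (k + 29) for c in elems if count == c]

Transformed code:
count = count - elems // count
count = k[k]
elems = count + 11
emit(24)
count = (10 <= count) // (k * 20)
pairs = [elems[c] - (k + 29) for c in elems if count == c]
elems = elems - emit(25)
elems = pairs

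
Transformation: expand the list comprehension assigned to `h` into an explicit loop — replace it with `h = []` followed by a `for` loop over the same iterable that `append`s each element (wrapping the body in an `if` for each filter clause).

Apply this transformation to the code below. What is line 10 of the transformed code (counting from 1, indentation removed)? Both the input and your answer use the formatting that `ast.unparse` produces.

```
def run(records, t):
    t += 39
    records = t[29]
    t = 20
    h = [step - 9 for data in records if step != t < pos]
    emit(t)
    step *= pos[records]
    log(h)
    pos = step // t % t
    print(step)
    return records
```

step *= pos[records]

Transformed code:
def run(records, t):
    t += 39
    records = t[29]
    t = 20
    h = []
    for data in records:
        if step != t < pos:
            h.append(step - 9)
    emit(t)
    step *= pos[records]
    log(h)
    pos = step // t % t
    print(step)
    return records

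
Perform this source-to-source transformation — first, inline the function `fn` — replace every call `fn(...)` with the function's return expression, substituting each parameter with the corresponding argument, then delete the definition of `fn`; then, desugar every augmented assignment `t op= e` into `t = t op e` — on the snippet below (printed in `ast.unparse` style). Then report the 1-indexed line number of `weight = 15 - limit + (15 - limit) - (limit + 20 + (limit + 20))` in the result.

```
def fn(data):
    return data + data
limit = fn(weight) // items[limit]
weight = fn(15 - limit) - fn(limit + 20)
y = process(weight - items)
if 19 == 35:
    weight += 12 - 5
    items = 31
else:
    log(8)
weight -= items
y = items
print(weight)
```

Transformed code:
limit = (weight + weight) // items[limit]
weight = 15 - limit + (15 - limit) - (limit + 20 + (limit + 20))
y = process(weight - items)
if 19 == 35:
    weight = weight + (12 - 5)
    items = 31
else:
    log(8)
weight = weight - items
y = items
print(weight)

2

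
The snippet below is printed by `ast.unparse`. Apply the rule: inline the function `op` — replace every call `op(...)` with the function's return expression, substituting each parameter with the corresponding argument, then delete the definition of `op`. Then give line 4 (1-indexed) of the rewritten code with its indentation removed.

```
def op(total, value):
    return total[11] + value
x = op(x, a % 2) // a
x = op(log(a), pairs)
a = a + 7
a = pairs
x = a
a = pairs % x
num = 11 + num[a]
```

a = pairs

Transformed code:
x = (x[11] + a % 2) // a
x = log(a)[11] + pairs
a = a + 7
a = pairs
x = a
a = pairs % x
num = 11 + num[a]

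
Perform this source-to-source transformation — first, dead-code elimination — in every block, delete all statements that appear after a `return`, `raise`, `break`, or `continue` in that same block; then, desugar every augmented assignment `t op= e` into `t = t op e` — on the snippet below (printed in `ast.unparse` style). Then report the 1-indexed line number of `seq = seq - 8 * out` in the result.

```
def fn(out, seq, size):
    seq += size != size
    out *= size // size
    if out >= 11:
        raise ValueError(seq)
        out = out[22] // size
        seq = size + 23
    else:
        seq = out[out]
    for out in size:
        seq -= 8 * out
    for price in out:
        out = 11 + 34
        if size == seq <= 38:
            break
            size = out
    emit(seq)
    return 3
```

9

Transformed code:
def fn(out, seq, size):
    seq = seq + (size != size)
    out = out * (size // size)
    if out >= 11:
        raise ValueError(seq)
    else:
        seq = out[out]
    for out in size:
        seq = seq - 8 * out
    for price in out:
        out = 11 + 34
        if size == seq <= 38:
            break
    emit(seq)
    return 3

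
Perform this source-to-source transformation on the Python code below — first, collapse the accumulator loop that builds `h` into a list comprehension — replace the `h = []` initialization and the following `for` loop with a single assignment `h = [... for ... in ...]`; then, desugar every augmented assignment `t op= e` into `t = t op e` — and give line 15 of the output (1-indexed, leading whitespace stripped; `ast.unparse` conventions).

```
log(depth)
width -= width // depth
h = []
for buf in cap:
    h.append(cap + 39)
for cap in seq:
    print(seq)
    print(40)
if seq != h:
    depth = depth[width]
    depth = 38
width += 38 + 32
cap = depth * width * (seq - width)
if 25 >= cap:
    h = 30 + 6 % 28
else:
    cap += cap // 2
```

Transformed code:
log(depth)
width = width - width // depth
h = [cap + 39 for buf in cap]
for cap in seq:
    print(seq)
    print(40)
if seq != h:
    depth = depth[width]
    depth = 38
width = width + (38 + 32)
cap = depth * width * (seq - width)
if 25 >= cap:
    h = 30 + 6 % 28
else:
    cap = cap + cap // 2

cap = cap + cap // 2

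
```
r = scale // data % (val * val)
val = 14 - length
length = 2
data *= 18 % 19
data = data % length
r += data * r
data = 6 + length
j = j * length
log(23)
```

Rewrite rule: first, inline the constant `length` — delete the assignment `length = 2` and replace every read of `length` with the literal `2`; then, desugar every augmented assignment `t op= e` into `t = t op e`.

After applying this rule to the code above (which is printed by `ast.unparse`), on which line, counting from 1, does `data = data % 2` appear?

4

Transformed code:
r = scale // data % (val * val)
val = 14 - 2
data = data * (18 % 19)
data = data % 2
r = r + data * r
data = 6 + 2
j = j * 2
log(23)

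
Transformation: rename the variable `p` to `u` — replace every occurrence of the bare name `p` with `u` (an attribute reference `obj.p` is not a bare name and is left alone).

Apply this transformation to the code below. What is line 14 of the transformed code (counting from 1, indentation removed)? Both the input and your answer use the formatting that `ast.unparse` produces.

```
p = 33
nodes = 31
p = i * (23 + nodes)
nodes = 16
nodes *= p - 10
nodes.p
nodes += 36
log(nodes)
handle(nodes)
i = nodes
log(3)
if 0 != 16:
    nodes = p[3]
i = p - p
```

i = u - u

Transformed code:
u = 33
nodes = 31
u = i * (23 + nodes)
nodes = 16
nodes *= u - 10
nodes.p
nodes += 36
log(nodes)
handle(nodes)
i = nodes
log(3)
if 0 != 16:
    nodes = u[3]
i = u - u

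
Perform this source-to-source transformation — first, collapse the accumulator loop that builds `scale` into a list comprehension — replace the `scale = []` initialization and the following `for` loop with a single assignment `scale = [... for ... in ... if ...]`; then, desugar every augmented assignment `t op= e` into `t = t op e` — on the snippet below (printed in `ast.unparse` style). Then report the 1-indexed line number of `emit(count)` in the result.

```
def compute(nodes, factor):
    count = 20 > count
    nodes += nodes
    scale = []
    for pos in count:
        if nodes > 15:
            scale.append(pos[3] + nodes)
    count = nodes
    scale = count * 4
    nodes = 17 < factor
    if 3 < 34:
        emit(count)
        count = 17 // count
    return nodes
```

9

Transformed code:
def compute(nodes, factor):
    count = 20 > count
    nodes = nodes + nodes
    scale = [pos[3] + nodes for pos in count if nodes > 15]
    count = nodes
    scale = count * 4
    nodes = 17 < factor
    if 3 < 34:
        emit(count)
        count = 17 // count
    return nodes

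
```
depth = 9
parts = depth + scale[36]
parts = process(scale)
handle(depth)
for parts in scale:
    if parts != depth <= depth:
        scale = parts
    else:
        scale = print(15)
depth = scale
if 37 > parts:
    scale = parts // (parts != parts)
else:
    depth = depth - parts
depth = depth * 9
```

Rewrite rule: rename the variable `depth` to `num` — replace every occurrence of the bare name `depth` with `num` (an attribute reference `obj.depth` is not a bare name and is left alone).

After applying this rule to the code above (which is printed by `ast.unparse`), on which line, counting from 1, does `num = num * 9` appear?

15

Transformed code:
num = 9
parts = num + scale[36]
parts = process(scale)
handle(num)
for parts in scale:
    if parts != num <= num:
        scale = parts
    else:
        scale = print(15)
num = scale
if 37 > parts:
    scale = parts // (parts != parts)
else:
    num = num - parts
num = num * 9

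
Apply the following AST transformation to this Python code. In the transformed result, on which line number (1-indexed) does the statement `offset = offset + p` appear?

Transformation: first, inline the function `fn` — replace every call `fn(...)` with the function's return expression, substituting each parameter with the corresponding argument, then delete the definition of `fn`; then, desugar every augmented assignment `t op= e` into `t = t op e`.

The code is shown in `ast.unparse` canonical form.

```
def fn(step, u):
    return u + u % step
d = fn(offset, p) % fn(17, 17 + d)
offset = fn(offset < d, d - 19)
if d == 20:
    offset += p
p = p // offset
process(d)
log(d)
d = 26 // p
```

4

Transformed code:
d = (p + p % offset) % (17 + d + (17 + d) % 17)
offset = d - 19 + (d - 19) % (offset < d)
if d == 20:
    offset = offset + p
p = p // offset
process(d)
log(d)
d = 26 // p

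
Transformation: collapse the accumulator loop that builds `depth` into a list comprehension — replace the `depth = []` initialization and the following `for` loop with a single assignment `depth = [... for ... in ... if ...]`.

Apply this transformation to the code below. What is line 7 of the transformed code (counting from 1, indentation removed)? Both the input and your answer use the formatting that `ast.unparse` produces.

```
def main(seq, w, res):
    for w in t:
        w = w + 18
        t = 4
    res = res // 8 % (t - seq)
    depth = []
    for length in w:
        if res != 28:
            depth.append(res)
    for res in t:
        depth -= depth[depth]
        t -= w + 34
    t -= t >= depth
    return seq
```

for res in t:

Transformed code:
def main(seq, w, res):
    for w in t:
        w = w + 18
        t = 4
    res = res // 8 % (t - seq)
    depth = [res for length in w if res != 28]
    for res in t:
        depth -= depth[depth]
        t -= w + 34
    t -= t >= depth
    return seq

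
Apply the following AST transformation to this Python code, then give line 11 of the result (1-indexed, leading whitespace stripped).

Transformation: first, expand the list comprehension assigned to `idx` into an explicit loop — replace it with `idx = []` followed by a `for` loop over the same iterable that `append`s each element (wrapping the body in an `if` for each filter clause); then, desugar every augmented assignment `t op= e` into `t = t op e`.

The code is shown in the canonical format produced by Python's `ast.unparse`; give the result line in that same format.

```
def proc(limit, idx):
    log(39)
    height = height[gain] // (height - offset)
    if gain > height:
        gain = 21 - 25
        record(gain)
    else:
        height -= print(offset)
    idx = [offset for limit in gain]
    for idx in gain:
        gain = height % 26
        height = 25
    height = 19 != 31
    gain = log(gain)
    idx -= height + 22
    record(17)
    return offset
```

Transformed code:
def proc(limit, idx):
    log(39)
    height = height[gain] // (height - offset)
    if gain > height:
        gain = 21 - 25
        record(gain)
    else:
        height = height - print(offset)
    idx = []
    for limit in gain:
        idx.append(offset)
    for idx in gain:
        gain = height % 26
        height = 25
    height = 19 != 31
    gain = log(gain)
    idx = idx - (height + 22)
    record(17)
    return offset

idx.append(offset)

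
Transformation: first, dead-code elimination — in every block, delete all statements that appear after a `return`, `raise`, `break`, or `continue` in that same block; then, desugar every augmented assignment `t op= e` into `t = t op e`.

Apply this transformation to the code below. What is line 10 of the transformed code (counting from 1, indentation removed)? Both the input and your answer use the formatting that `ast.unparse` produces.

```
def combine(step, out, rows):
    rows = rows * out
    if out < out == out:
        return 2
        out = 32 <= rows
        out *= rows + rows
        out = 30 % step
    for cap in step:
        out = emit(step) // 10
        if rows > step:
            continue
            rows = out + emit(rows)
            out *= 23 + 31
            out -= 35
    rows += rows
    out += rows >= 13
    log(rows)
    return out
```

out = out + (rows >= 13)

Transformed code:
def combine(step, out, rows):
    rows = rows * out
    if out < out == out:
        return 2
    for cap in step:
        out = emit(step) // 10
        if rows > step:
            continue
    rows = rows + rows
    out = out + (rows >= 13)
    log(rows)
    return out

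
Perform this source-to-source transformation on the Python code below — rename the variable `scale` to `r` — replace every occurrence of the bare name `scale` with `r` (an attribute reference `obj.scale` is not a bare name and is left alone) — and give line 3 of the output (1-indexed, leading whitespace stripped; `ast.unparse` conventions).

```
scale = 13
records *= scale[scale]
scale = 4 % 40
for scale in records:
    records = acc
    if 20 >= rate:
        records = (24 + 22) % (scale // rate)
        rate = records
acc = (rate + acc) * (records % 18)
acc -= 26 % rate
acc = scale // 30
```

r = 4 % 40

Transformed code:
r = 13
records *= r[r]
r = 4 % 40
for r in records:
    records = acc
    if 20 >= rate:
        records = (24 + 22) % (r // rate)
        rate = records
acc = (rate + acc) * (records % 18)
acc -= 26 % rate
acc = r // 30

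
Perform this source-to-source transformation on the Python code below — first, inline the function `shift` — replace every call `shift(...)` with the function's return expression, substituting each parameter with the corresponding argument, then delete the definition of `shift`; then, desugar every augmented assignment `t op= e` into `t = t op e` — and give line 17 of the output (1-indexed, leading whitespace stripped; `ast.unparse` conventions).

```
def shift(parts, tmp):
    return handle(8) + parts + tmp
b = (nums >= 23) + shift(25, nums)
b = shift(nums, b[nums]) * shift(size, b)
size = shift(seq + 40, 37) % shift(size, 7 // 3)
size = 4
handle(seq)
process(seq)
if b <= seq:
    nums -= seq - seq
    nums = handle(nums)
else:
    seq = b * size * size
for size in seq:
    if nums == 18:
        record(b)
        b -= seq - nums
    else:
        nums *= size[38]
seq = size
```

nums = nums * size[38]

Transformed code:
b = (nums >= 23) + (handle(8) + 25 + nums)
b = (handle(8) + nums + b[nums]) * (handle(8) + size + b)
size = (handle(8) + (seq + 40) + 37) % (handle(8) + size + 7 // 3)
size = 4
handle(seq)
process(seq)
if b <= seq:
    nums = nums - (seq - seq)
    nums = handle(nums)
else:
    seq = b * size * size
for size in seq:
    if nums == 18:
        record(b)
        b = b - (seq - nums)
    else:
        nums = nums * size[38]
seq = size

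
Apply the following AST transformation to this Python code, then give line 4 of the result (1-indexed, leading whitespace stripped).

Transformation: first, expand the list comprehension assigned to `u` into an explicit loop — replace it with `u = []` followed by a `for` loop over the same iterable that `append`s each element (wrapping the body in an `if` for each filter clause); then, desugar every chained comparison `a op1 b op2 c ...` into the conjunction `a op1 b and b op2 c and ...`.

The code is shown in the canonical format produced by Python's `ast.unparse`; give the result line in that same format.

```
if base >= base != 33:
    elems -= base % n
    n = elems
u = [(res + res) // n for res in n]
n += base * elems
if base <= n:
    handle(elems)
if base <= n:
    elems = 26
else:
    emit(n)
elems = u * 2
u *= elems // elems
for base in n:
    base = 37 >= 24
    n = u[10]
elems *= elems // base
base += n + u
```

Transformed code:
if base >= base and base != 33:
    elems -= base % n
    n = elems
u = []
for res in n:
    u.append((res + res) // n)
n += base * elems
if base <= n:
    handle(elems)
if base <= n:
    elems = 26
else:
    emit(n)
elems = u * 2
u *= elems // elems
for base in n:
    base = 37 >= 24
    n = u[10]
elems *= elems // base
base += n + u

u = []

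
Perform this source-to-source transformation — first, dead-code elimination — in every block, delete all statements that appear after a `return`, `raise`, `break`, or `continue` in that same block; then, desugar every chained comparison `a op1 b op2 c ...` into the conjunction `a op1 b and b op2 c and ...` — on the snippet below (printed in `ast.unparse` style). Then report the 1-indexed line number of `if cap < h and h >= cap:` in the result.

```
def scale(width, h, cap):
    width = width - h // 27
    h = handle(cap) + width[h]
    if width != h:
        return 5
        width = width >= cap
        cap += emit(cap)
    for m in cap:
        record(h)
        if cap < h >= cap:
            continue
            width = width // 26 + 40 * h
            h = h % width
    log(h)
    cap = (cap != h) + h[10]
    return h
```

Transformed code:
def scale(width, h, cap):
    width = width - h // 27
    h = handle(cap) + width[h]
    if width != h:
        return 5
    for m in cap:
        record(h)
        if cap < h and h >= cap:
            continue
    log(h)
    cap = (cap != h) + h[10]
    return h

8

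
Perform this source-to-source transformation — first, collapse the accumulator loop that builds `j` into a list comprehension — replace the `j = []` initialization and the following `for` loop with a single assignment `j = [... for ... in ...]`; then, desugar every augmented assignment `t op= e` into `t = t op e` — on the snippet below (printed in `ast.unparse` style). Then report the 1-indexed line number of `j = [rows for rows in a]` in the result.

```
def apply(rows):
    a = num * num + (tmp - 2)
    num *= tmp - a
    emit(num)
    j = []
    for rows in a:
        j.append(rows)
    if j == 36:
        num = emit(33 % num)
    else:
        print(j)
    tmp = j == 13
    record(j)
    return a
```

Transformed code:
def apply(rows):
    a = num * num + (tmp - 2)
    num = num * (tmp - a)
    emit(num)
    j = [rows for rows in a]
    if j == 36:
        num = emit(33 % num)
    else:
        print(j)
    tmp = j == 13
    record(j)
    return a

5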